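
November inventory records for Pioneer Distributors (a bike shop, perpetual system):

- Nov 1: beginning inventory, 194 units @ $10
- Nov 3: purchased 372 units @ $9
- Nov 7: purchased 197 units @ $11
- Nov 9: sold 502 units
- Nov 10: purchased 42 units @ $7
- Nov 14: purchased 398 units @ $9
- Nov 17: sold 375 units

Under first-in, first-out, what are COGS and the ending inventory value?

Nov 9, 502 sold [FIFO — oldest first]: 194 @ $10 + 308 @ $9 = $4,712
Nov 17, 375 sold [FIFO — oldest first]: 64 @ $9 + 197 @ $11 + 42 @ $7 + 72 @ $9 = $3,685
Total COGS = $4,712 + $3,685 = $8,397
Ending inventory: 326 @ $9 = $2,934

COGS = $8,397; ending inventory = $2,934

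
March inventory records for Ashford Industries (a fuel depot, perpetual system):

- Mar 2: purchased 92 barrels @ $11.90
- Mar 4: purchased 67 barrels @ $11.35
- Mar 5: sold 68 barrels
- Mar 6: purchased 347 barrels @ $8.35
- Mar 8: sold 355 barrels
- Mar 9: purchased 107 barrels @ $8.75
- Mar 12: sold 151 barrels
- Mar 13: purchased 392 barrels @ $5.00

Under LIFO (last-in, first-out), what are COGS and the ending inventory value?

Mar 5, 68 sold [LIFO — newest first]: 67 @ $11.35 + 1 @ $11.90 = $772.35
Mar 8, 355 sold [LIFO — newest first]: 347 @ $8.35 + 8 @ $11.90 = $2,992.65
Mar 12, 151 sold [LIFO — newest first]: 107 @ $8.75 + 44 @ $11.90 = $1,459.85
Total COGS = $772.35 + $2,992.65 + $1,459.85 = $5,224.85
Ending inventory: 39 @ $11.90 + 392 @ $5.00 = $2,424.10
Check: goods available $7,648.95 = COGS $5,224.85 + ending $2,424.10

COGS = $5,224.85; ending inventory = $2,424.10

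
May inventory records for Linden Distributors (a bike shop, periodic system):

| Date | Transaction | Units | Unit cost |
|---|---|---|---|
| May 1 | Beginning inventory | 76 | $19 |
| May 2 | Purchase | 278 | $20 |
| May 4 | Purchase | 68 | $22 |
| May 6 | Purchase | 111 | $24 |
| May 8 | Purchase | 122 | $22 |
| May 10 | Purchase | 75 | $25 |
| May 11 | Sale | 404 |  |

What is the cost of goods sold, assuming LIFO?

May 11, 404 sold [LIFO — newest first]: 75 @ $25 + 122 @ $22 + 111 @ $24 + 68 @ $22 + 28 @ $20 = $9,279
Ending inventory: 76 @ $19 + 250 @ $20 = $6,444
Check: goods available $15,723 = COGS $9,279 + ending $6,444

COGS = $9,279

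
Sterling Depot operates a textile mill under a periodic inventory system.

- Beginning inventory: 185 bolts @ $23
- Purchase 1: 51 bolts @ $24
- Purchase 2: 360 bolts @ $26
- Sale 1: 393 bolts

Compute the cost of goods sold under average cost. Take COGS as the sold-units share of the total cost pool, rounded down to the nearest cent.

COGS = $9,784.77

Sale 1, sell 393: 393/596 × $14,839.00 → $9,784.77
Ending inventory (cost pool remaining) = $5,054.23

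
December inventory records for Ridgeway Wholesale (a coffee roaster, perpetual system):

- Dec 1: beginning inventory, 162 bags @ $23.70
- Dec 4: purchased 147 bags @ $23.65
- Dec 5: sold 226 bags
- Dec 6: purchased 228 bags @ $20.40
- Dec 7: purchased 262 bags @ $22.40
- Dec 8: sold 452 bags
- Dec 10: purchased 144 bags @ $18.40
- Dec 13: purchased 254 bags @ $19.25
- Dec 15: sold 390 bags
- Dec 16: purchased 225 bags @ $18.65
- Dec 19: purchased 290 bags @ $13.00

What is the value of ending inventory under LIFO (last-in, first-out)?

Dec 5, 226 sold [LIFO — newest first]: 147 @ $23.65 + 79 @ $23.70 = $5,348.85
Dec 8, 452 sold [LIFO — newest first]: 262 @ $22.40 + 190 @ $20.40 = $9,744.80
Dec 15, 390 sold [LIFO — newest first]: 254 @ $19.25 + 136 @ $18.40 = $7,391.90
Total COGS = $5,348.85 + $9,744.80 + $7,391.90 = $22,485.55
Ending inventory: 83 @ $23.70 + 38 @ $20.40 + 8 @ $18.40 + 225 @ $18.65 + 290 @ $13.00 = $10,855.75
Check: goods available $33,341.30 = COGS $22,485.55 + ending $10,855.75

Ending inventory = $10,855.75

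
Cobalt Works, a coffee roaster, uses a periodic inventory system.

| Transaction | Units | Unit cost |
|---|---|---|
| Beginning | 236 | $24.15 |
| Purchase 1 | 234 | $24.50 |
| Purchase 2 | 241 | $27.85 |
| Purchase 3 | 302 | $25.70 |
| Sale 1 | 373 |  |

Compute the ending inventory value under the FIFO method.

Sale 1 (373) [FIFO — oldest first]: 236 @ $24.15 + 137 @ $24.50 = $9,055.90
Ending inventory: 97 @ $24.50 + 241 @ $27.85 + 302 @ $25.70 = $16,849.75

Ending inventory = $16,849.75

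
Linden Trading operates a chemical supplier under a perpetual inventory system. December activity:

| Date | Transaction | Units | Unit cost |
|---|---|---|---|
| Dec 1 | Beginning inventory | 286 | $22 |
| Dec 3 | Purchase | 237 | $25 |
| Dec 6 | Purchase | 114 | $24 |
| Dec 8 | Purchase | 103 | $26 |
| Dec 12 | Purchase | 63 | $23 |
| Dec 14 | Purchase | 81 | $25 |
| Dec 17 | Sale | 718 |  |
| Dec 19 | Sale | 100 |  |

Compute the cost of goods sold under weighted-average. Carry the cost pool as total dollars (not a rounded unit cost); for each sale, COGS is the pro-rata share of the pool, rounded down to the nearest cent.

After Dec 1: 286 on hand, pool $6,292.00 (≈ $22.0000 each)
After Dec 3: 523 on hand, pool $12,217.00 (≈ $23.3595 each)
After Dec 6: 637 on hand, pool $14,953.00 (≈ $23.4741 each)
After Dec 8: 740 on hand, pool $17,631.00 (≈ $23.8257 each)
After Dec 12: 803 on hand, pool $19,080.00 (≈ $23.7609 each)
After Dec 14: 884 on hand, pool $21,105.00 (≈ $23.8744 each)
Dec 17, sell 718: 718/884 × $21,105.00 → $17,141.84
Dec 19, sell 100: 100/166 × $3,963.16 → $2,387.44
Total COGS = $17,141.84 + $2,387.44 = $19,529.28
Ending inventory (cost pool remaining) = $1,575.72
Check: goods available $21,105.00 = COGS $19,529.28 + ending $1,575.72

COGS = $19,529.28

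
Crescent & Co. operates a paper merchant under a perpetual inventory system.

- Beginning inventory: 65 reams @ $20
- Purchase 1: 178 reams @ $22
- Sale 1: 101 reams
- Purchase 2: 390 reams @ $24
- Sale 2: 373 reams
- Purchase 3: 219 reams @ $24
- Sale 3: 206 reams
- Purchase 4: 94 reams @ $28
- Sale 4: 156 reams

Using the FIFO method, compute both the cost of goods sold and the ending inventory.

Sale 1 (101) [FIFO — oldest first]: 65 @ $20 + 36 @ $22 = $2,092
Sale 2 (373) [FIFO — oldest first]: 142 @ $22 + 231 @ $24 = $8,668
Sale 3 (206) [FIFO — oldest first]: 159 @ $24 + 47 @ $24 = $4,944
Sale 4 (156) [FIFO — oldest first]: 156 @ $24 = $3,744
Total COGS = $2,092 + $8,668 + $4,944 + $3,744 = $19,448
Ending inventory: 16 @ $24 + 94 @ $28 = $3,016
Check: goods available $22,464 = COGS $19,448 + ending $3,016

COGS = $19,448; ending inventory = $3,016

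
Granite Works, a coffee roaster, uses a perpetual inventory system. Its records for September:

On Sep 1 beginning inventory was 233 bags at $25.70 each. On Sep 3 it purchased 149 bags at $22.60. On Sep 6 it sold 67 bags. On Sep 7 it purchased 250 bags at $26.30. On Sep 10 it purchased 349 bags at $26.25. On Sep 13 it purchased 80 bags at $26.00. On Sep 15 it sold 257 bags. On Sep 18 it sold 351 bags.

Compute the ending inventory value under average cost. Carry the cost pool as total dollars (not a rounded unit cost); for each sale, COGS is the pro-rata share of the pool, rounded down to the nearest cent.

Ending inventory = $9,914.41

After Sep 1: 233 on hand, pool $5,988.10 (≈ $25.7000 each)
After Sep 3: 382 on hand, pool $9,355.50 (≈ $24.4908 each)
Sep 6, sell 67: 67/382 × $9,355.50 → $1,640.88
After Sep 7: 565 on hand, pool $14,289.62 (≈ $25.2914 each)
After Sep 10: 914 on hand, pool $23,450.87 (≈ $25.6574 each)
After Sep 13: 994 on hand, pool $25,530.87 (≈ $25.6850 each)
Sep 15, sell 257: 257/994 × $25,530.87 → $6,601.03
Sep 18, sell 351: 351/737 × $18,929.84 → $9,015.43
Total COGS = $1,640.88 + $6,601.03 + $9,015.43 = $17,257.34
Ending inventory (cost pool remaining) = $9,914.41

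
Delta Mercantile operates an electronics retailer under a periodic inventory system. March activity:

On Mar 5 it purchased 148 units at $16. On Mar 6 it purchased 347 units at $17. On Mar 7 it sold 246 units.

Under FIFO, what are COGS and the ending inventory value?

Mar 7, 246 sold [FIFO — oldest first]: 148 @ $16 + 98 @ $17 = $4,034
Ending inventory: 249 @ $17 = $4,233

COGS = $4,034; ending inventory = $4,233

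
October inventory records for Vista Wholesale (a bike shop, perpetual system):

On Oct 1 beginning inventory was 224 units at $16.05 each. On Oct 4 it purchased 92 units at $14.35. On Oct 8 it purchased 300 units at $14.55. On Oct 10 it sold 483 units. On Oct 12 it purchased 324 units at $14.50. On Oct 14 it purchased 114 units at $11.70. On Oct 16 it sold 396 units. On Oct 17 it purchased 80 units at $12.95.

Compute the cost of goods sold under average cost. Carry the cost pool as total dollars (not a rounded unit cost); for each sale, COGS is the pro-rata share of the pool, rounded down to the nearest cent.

After Oct 1: 224 on hand, pool $3,595.20 (≈ $16.0500 each)
After Oct 4: 316 on hand, pool $4,915.40 (≈ $15.5551 each)
After Oct 8: 616 on hand, pool $9,280.40 (≈ $15.0656 each)
Oct 10, sell 483: 483/616 × $9,280.40 → $7,276.67
After Oct 12: 457 on hand, pool $6,701.73 (≈ $14.6646 each)
After Oct 14: 571 on hand, pool $8,035.53 (≈ $14.0727 each)
Oct 16, sell 396: 396/571 × $8,035.53 → $5,572.80
After Oct 17: 255 on hand, pool $3,498.73 (≈ $13.7205 each)
Total COGS = $7,276.67 + $5,572.80 = $12,849.47
Ending inventory (cost pool remaining) = $3,498.73
Check: goods available $16,348.20 = COGS $12,849.47 + ending $3,498.73

COGS = $12,849.47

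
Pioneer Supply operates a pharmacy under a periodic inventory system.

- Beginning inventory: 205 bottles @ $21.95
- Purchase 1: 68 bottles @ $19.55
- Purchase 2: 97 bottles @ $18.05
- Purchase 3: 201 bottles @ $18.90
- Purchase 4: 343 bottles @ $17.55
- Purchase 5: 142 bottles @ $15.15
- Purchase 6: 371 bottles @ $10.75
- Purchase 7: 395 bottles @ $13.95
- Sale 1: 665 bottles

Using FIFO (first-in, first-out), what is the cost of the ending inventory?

Ending inventory = $16,019.75

Sale 1 (665) [FIFO — oldest first]: 205 @ $21.95 + 68 @ $19.55 + 97 @ $18.05 + 201 @ $18.90 + 94 @ $17.55 = $13,028.60
Ending inventory: 249 @ $17.55 + 142 @ $15.15 + 371 @ $10.75 + 395 @ $13.95 = $16,019.75
Check: goods available $29,048.35 = COGS $13,028.60 + ending $16,019.75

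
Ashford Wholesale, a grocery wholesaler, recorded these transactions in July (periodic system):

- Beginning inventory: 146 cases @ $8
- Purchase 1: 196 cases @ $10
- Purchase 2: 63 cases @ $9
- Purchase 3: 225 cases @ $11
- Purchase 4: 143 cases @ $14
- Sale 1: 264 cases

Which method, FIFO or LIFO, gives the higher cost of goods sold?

LIFO

FIFO COGS: 146 @ $8 + 118 @ $10 = $2,348
LIFO COGS: 143 @ $14 + 121 @ $11 = $3,333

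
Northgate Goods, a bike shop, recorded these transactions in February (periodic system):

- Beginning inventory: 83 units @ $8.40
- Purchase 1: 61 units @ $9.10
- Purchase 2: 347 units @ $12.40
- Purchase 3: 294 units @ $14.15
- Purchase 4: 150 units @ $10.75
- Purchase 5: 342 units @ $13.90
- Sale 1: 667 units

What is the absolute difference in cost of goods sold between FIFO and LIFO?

$797.05

FIFO COGS: 83 @ $8.40 + 61 @ $9.10 + 347 @ $12.40 + 176 @ $14.15 = $8,045.50
LIFO COGS: 342 @ $13.90 + 150 @ $10.75 + 175 @ $14.15 = $8,842.55
Difference = |$8,045.50 − $8,842.55| = $797.05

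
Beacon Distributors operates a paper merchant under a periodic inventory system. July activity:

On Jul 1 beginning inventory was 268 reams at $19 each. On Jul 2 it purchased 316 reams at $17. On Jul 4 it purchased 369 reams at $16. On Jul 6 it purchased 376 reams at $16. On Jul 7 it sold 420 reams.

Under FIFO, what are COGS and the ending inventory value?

COGS = $7,676; ending inventory = $14,708

Jul 7, 420 sold [FIFO — oldest first]: 268 @ $19 + 152 @ $17 = $7,676
Ending inventory: 164 @ $17 + 369 @ $16 + 376 @ $16 = $14,708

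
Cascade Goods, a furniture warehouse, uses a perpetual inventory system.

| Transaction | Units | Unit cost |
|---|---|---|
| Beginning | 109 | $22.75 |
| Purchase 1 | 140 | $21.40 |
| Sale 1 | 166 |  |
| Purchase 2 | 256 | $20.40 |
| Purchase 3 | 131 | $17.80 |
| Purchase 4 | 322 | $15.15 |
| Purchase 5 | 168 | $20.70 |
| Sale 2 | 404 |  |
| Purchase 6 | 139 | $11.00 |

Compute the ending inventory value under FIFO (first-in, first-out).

Sale 1 (166) [FIFO — oldest first]: 109 @ $22.75 + 57 @ $21.40 = $3,699.55
Sale 2 (404) [FIFO — oldest first]: 83 @ $21.40 + 256 @ $20.40 + 65 @ $17.80 = $8,155.60
Total COGS = $3,699.55 + $8,155.60 = $11,855.15
Ending inventory: 66 @ $17.80 + 322 @ $15.15 + 168 @ $20.70 + 139 @ $11.00 = $11,059.70

Ending inventory = $11,059.70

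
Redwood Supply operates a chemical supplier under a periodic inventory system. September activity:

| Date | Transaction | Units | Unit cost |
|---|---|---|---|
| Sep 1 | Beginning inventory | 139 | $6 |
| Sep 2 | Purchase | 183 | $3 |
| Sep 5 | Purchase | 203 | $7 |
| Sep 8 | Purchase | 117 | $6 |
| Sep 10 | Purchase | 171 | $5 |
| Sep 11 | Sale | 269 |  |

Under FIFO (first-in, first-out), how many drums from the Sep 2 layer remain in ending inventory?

53

Sep 11, 269 sold [FIFO — oldest first]: 139 @ $6 + 130 @ $3 = $1,224
Ending inventory: 53 @ $3 + 203 @ $7 + 117 @ $6 + 171 @ $5 = $3,137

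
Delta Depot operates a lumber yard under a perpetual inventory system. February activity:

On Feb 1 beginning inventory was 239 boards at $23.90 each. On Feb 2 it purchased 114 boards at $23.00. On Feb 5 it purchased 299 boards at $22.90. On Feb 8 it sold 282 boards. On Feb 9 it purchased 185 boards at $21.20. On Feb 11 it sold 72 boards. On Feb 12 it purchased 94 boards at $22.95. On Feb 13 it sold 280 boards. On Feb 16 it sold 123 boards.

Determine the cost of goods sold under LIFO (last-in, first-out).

COGS = $17,101.90

Feb 8, 282 sold [LIFO — newest first]: 282 @ $22.90 = $6,457.80
Feb 11, 72 sold [LIFO — newest first]: 72 @ $21.20 = $1,526.40
Feb 13, 280 sold [LIFO — newest first]: 94 @ $22.95 + 113 @ $21.20 + 17 @ $22.90 + 56 @ $23.00 = $6,230.20
Feb 16, 123 sold [LIFO — newest first]: 58 @ $23.00 + 65 @ $23.90 = $2,887.50
Total COGS = $6,457.80 + $1,526.40 + $6,230.20 + $2,887.50 = $17,101.90
Ending inventory: 174 @ $23.90 = $4,158.60
Check: goods available $21,260.50 = COGS $17,101.90 + ending $4,158.60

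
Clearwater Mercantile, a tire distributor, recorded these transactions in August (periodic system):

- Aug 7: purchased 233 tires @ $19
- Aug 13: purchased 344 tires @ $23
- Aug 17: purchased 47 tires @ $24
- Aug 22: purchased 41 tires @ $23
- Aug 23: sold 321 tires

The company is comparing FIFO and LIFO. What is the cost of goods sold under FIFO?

FIFO COGS: 233 @ $19 + 88 @ $23 = $6,451
LIFO COGS: 41 @ $23 + 47 @ $24 + 233 @ $23 = $7,430

COGS = $6,451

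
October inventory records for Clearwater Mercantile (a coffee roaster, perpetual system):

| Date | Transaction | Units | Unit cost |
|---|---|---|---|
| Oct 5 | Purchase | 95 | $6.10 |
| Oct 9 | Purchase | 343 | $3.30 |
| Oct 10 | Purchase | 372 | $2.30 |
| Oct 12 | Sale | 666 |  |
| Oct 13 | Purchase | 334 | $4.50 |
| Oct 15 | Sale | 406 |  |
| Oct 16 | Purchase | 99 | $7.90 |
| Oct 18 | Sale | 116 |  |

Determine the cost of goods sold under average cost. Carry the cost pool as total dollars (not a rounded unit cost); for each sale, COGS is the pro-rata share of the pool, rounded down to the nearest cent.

After Oct 5: 95 on hand, pool $579.50 (≈ $6.1000 each)
After Oct 9: 438 on hand, pool $1,711.40 (≈ $3.9073 each)
After Oct 10: 810 on hand, pool $2,567.00 (≈ $3.1691 each)
Oct 12, sell 666: 666/810 × $2,567.00 → $2,110.64
After Oct 13: 478 on hand, pool $1,959.36 (≈ $4.0991 each)
Oct 15, sell 406: 406/478 × $1,959.36 → $1,664.22
After Oct 16: 171 on hand, pool $1,077.24 (≈ $6.2996 each)
Oct 18, sell 116: 116/171 × $1,077.24 → $730.75
Total COGS = $2,110.64 + $1,664.22 + $730.75 = $4,505.61
Ending inventory (cost pool remaining) = $346.49

COGS = $4,505.61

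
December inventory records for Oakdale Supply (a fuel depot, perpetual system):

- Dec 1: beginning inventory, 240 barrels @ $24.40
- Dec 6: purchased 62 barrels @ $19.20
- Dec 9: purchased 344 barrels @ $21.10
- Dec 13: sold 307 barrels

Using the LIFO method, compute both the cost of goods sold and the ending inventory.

COGS = $6,477.70; ending inventory = $7,827.10

Dec 13, 307 sold [LIFO — newest first]: 307 @ $21.10 = $6,477.70
Ending inventory: 240 @ $24.40 + 62 @ $19.20 + 37 @ $21.10 = $7,827.10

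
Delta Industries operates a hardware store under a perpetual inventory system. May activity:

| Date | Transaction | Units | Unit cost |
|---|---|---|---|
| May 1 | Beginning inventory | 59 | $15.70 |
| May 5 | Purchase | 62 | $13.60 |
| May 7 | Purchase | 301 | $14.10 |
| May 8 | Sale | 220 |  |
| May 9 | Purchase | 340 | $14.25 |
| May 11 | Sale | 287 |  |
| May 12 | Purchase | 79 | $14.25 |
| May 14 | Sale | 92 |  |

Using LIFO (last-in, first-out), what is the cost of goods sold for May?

May 8, 220 sold [LIFO — newest first]: 220 @ $14.10 = $3,102.00
May 11, 287 sold [LIFO — newest first]: 287 @ $14.25 = $4,089.75
May 14, 92 sold [LIFO — newest first]: 79 @ $14.25 + 13 @ $14.25 = $1,311.00
Total COGS = $3,102.00 + $4,089.75 + $1,311.00 = $8,502.75
Ending inventory: 59 @ $15.70 + 62 @ $13.60 + 81 @ $14.10 + 40 @ $14.25 = $3,481.60

COGS = $8,502.75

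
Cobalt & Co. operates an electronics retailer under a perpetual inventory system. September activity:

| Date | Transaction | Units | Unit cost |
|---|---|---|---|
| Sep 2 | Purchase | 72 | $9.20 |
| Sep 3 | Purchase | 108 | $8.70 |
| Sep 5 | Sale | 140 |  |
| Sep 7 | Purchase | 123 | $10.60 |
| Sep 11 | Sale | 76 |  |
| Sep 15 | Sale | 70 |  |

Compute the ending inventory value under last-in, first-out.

Sep 5, 140 sold [LIFO — newest first]: 108 @ $8.70 + 32 @ $9.20 = $1,234.00
Sep 11, 76 sold [LIFO — newest first]: 76 @ $10.60 = $805.60
Sep 15, 70 sold [LIFO — newest first]: 47 @ $10.60 + 23 @ $9.20 = $709.80
Total COGS = $1,234.00 + $805.60 + $709.80 = $2,749.40
Ending inventory: 17 @ $9.20 = $156.40

Ending inventory = $156.40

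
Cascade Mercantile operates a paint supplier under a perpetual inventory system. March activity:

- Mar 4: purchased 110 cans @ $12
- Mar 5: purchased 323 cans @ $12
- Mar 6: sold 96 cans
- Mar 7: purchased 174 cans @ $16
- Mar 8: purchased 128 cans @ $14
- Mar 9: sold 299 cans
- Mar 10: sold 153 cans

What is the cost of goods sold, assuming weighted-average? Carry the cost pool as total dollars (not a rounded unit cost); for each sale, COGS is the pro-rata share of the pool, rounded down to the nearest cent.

After Mar 4: 110 on hand, pool $1,320.00 (≈ $12.0000 each)
After Mar 5: 433 on hand, pool $5,196.00 (≈ $12.0000 each)
Mar 6, sell 96: 96/433 × $5,196.00 → $1,152.00
After Mar 7: 511 on hand, pool $6,828.00 (≈ $13.3620 each)
After Mar 8: 639 on hand, pool $8,620.00 (≈ $13.4898 each)
Mar 9, sell 299: 299/639 × $8,620.00 → $4,033.45
Mar 10, sell 153: 153/340 × $4,586.55 → $2,063.94
Total COGS = $1,152.00 + $4,033.45 + $2,063.94 = $7,249.39
Ending inventory (cost pool remaining) = $2,522.61

COGS = $7,249.39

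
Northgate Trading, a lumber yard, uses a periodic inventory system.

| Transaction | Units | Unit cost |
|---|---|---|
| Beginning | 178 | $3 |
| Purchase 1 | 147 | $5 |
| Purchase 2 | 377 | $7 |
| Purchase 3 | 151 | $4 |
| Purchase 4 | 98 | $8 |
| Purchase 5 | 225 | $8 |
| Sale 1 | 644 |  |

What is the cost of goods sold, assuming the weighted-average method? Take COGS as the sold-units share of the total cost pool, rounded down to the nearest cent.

COGS = $3,885.90

Sale 1, sell 644: 644/1176 × $7,096.00 → $3,885.90
Ending inventory (cost pool remaining) = $3,210.10
Check: goods available $7,096.00 = COGS $3,885.90 + ending $3,210.10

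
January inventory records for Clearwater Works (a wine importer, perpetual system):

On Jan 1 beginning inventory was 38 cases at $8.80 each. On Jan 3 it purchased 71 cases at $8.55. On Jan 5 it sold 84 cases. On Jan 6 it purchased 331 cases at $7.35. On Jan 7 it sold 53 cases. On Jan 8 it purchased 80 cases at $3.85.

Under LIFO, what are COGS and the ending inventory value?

COGS = $1,111.00; ending inventory = $2,571.30

Jan 5, 84 sold [LIFO — newest first]: 71 @ $8.55 + 13 @ $8.80 = $721.45
Jan 7, 53 sold [LIFO — newest first]: 53 @ $7.35 = $389.55
Total COGS = $721.45 + $389.55 = $1,111.00
Ending inventory: 25 @ $8.80 + 278 @ $7.35 + 80 @ $3.85 = $2,571.30
Check: goods available $3,682.30 = COGS $1,111.00 + ending $2,571.30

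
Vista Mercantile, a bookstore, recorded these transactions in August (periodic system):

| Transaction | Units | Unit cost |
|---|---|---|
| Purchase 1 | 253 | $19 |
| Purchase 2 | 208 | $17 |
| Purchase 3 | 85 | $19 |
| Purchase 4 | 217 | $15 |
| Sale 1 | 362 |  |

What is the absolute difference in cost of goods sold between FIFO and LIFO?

FIFO COGS: 253 @ $19 + 109 @ $17 = $6,660
LIFO COGS: 217 @ $15 + 85 @ $19 + 60 @ $17 = $5,890
Difference = |$6,660 − $5,890| = $770

$770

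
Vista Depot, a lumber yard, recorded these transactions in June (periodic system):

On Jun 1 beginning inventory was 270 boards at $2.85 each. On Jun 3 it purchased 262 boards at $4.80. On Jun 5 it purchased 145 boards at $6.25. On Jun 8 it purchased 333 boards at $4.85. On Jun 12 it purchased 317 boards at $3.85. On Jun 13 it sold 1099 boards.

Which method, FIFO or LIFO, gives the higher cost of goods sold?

FIFO COGS: 270 @ $2.85 + 262 @ $4.80 + 145 @ $6.25 + 333 @ $4.85 + 89 @ $3.85 = $4,891.05
LIFO COGS: 317 @ $3.85 + 333 @ $4.85 + 145 @ $6.25 + 262 @ $4.80 + 42 @ $2.85 = $5,119.05

LIFO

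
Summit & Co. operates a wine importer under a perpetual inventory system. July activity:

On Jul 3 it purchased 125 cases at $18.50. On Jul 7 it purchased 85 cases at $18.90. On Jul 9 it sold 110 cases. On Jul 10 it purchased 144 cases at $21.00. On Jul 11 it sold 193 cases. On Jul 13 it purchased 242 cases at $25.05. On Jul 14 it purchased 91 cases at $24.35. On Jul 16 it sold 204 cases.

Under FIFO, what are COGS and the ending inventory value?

Jul 9, 110 sold [FIFO — oldest first]: 110 @ $18.50 = $2,035.00
Jul 11, 193 sold [FIFO — oldest first]: 15 @ $18.50 + 85 @ $18.90 + 93 @ $21.00 = $3,837.00
Jul 16, 204 sold [FIFO — oldest first]: 51 @ $21.00 + 153 @ $25.05 = $4,903.65
Total COGS = $2,035.00 + $3,837.00 + $4,903.65 = $10,775.65
Ending inventory: 89 @ $25.05 + 91 @ $24.35 = $4,445.30

COGS = $10,775.65; ending inventory = $4,445.30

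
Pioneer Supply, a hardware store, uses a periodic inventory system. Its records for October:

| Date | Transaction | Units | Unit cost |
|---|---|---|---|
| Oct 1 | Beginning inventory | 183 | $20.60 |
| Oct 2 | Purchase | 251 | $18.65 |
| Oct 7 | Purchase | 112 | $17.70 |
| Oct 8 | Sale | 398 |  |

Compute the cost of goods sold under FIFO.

Oct 8, 398 sold [FIFO — oldest first]: 183 @ $20.60 + 215 @ $18.65 = $7,779.55
Ending inventory: 36 @ $18.65 + 112 @ $17.70 = $2,653.80
Check: goods available $10,433.35 = COGS $7,779.55 + ending $2,653.80

COGS = $7,779.55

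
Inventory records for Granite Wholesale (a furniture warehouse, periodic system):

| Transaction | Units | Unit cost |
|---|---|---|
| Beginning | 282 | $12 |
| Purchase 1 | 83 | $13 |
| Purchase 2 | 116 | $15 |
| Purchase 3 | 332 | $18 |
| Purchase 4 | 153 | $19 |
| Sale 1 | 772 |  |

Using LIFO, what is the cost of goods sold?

COGS = $12,758

Sale 1 (772) [LIFO — newest first]: 153 @ $19 + 332 @ $18 + 116 @ $15 + 83 @ $13 + 88 @ $12 = $12,758
Ending inventory: 194 @ $12 = $2,328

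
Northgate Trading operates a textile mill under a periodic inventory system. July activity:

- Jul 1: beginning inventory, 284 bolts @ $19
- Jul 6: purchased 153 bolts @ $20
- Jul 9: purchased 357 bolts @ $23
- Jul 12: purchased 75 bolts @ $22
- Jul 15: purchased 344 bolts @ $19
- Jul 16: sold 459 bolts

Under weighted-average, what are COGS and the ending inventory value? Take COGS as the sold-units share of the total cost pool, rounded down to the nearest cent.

COGS = $9,404.39; ending inventory = $15,448.61

Jul 16, sell 459: 459/1213 × $24,853.00 → $9,404.39
Ending inventory (cost pool remaining) = $15,448.61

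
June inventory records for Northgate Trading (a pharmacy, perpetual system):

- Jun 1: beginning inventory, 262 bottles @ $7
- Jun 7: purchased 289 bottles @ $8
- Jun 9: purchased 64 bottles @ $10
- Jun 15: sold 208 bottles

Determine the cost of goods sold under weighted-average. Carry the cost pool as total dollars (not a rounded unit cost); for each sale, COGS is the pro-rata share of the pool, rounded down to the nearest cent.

After Jun 1: 262 on hand, pool $1,834.00 (≈ $7.0000 each)
After Jun 7: 551 on hand, pool $4,146.00 (≈ $7.5245 each)
After Jun 9: 615 on hand, pool $4,786.00 (≈ $7.7821 each)
Jun 15, sell 208: 208/615 × $4,786.00 → $1,618.67
Ending inventory (cost pool remaining) = $3,167.33
Check: goods available $4,786.00 = COGS $1,618.67 + ending $3,167.33

COGS = $1,618.67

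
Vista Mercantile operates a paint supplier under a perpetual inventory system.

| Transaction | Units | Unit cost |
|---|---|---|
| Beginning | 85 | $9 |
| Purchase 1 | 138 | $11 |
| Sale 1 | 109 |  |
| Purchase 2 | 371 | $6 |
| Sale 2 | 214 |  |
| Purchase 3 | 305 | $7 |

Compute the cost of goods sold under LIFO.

COGS = $2,483

Sale 1 (109) [LIFO — newest first]: 109 @ $11 = $1,199
Sale 2 (214) [LIFO — newest first]: 214 @ $6 = $1,284
Total COGS = $1,199 + $1,284 = $2,483
Ending inventory: 85 @ $9 + 29 @ $11 + 157 @ $6 + 305 @ $7 = $4,161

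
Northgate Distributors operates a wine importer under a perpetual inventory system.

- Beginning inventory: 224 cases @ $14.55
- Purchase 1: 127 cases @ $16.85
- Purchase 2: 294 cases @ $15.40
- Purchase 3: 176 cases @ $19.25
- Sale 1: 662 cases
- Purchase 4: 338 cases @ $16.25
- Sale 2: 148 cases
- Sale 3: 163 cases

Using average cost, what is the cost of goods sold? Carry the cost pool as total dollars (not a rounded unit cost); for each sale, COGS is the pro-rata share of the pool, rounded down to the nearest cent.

COGS = $15,786.66

After Beginning: 224 on hand, pool $3,259.20 (≈ $14.5500 each)
After Purchase 1: 351 on hand, pool $5,399.15 (≈ $15.3822 each)
After Purchase 2: 645 on hand, pool $9,926.75 (≈ $15.3903 each)
After Purchase 3: 821 on hand, pool $13,314.75 (≈ $16.2177 each)
Sale 1, sell 662: 662/821 × $13,314.75 → $10,736.13
After Purchase 4: 497 on hand, pool $8,071.12 (≈ $16.2397 each)
Sale 2, sell 148: 148/497 × $8,071.12 → $2,403.47
Sale 3, sell 163: 163/349 × $5,667.65 → $2,647.06
Total COGS = $10,736.13 + $2,403.47 + $2,647.06 = $15,786.66
Ending inventory (cost pool remaining) = $3,020.59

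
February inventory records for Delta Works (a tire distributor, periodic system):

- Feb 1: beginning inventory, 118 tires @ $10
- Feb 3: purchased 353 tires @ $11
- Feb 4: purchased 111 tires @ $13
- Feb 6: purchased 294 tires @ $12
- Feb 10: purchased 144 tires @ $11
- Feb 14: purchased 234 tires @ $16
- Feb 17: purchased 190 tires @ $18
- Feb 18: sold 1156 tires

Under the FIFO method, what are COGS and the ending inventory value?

Feb 18, 1156 sold [FIFO — oldest first]: 118 @ $10 + 353 @ $11 + 111 @ $13 + 294 @ $12 + 144 @ $11 + 136 @ $16 = $13,794
Ending inventory: 98 @ $16 + 190 @ $18 = $4,988
Check: goods available $18,782 = COGS $13,794 + ending $4,988

COGS = $13,794; ending inventory = $4,988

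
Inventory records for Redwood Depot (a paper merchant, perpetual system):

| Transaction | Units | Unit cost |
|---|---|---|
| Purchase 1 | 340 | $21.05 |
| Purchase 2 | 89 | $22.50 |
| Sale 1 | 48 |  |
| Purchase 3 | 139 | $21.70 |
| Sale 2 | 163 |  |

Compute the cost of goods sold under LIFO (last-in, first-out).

Sale 1 (48) [LIFO — newest first]: 48 @ $22.50 = $1,080.00
Sale 2 (163) [LIFO — newest first]: 139 @ $21.70 + 24 @ $22.50 = $3,556.30
Total COGS = $1,080.00 + $3,556.30 = $4,636.30
Ending inventory: 340 @ $21.05 + 17 @ $22.50 = $7,539.50

COGS = $4,636.30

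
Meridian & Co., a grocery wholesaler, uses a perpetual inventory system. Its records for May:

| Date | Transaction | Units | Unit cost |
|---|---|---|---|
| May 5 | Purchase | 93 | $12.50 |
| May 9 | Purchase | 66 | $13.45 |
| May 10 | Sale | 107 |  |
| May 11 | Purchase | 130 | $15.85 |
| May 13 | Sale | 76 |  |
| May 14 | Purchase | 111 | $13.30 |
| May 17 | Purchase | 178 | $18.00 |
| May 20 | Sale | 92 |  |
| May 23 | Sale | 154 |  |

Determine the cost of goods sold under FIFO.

May 10, 107 sold [FIFO — oldest first]: 93 @ $12.50 + 14 @ $13.45 = $1,350.80
May 13, 76 sold [FIFO — oldest first]: 52 @ $13.45 + 24 @ $15.85 = $1,079.80
May 20, 92 sold [FIFO — oldest first]: 92 @ $15.85 = $1,458.20
May 23, 154 sold [FIFO — oldest first]: 14 @ $15.85 + 111 @ $13.30 + 29 @ $18.00 = $2,220.20
Total COGS = $1,350.80 + $1,079.80 + $1,458.20 + $2,220.20 = $6,109.00
Ending inventory: 149 @ $18.00 = $2,682.00

COGS = $6,109.00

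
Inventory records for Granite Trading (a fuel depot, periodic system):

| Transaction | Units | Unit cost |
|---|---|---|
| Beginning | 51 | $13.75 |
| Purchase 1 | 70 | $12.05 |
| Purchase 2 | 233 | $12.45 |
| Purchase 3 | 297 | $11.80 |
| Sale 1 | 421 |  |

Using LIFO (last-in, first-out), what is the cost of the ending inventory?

Ending inventory = $2,901.80

Sale 1 (421) [LIFO — newest first]: 297 @ $11.80 + 124 @ $12.45 = $5,048.40
Ending inventory: 51 @ $13.75 + 70 @ $12.05 + 109 @ $12.45 = $2,901.80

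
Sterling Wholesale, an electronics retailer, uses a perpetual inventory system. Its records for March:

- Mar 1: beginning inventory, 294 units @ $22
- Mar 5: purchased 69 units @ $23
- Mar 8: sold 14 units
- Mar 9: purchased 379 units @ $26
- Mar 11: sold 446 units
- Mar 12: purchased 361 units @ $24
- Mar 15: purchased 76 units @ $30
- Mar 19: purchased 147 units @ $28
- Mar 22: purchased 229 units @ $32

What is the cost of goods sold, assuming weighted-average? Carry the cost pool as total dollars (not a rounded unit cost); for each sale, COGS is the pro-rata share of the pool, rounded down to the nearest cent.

After Mar 1: 294 on hand, pool $6,468.00 (≈ $22.0000 each)
After Mar 5: 363 on hand, pool $8,055.00 (≈ $22.1901 each)
Mar 8, sell 14: 14/363 × $8,055.00 → $310.66
After Mar 9: 728 on hand, pool $17,598.34 (≈ $24.1735 each)
Mar 11, sell 446: 446/728 × $17,598.34 → $10,781.40
After Mar 12: 643 on hand, pool $15,480.94 (≈ $24.0761 each)
After Mar 15: 719 on hand, pool $17,760.94 (≈ $24.7023 each)
After Mar 19: 866 on hand, pool $21,876.94 (≈ $25.2621 each)
After Mar 22: 1095 on hand, pool $29,204.94 (≈ $26.6712 each)
Total COGS = $310.66 + $10,781.40 = $11,092.06
Ending inventory (cost pool remaining) = $29,204.94
Check: goods available $40,297.00 = COGS $11,092.06 + ending $29,204.94

COGS = $11,092.06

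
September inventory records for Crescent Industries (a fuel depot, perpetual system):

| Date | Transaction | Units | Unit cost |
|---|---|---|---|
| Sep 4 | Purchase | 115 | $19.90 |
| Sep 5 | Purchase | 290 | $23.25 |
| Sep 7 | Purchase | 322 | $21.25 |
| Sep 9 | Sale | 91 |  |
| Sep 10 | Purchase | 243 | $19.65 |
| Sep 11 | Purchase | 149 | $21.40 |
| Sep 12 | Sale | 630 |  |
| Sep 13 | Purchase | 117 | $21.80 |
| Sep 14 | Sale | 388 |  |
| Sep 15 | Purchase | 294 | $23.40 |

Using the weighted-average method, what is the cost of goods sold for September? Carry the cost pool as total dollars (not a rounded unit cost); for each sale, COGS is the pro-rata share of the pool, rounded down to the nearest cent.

After Sep 4: 115 on hand, pool $2,288.50 (≈ $19.9000 each)
After Sep 5: 405 on hand, pool $9,031.00 (≈ $22.2988 each)
After Sep 7: 727 on hand, pool $15,873.50 (≈ $21.8343 each)
Sep 9, sell 91: 91/727 × $15,873.50 → $1,986.91
After Sep 10: 879 on hand, pool $18,661.54 (≈ $21.2304 each)
After Sep 11: 1028 on hand, pool $21,850.14 (≈ $21.2550 each)
Sep 12, sell 630: 630/1028 × $21,850.14 → $13,390.65
After Sep 13: 515 on hand, pool $11,010.09 (≈ $21.3788 each)
Sep 14, sell 388: 388/515 × $11,010.09 → $8,294.98
After Sep 15: 421 on hand, pool $9,594.71 (≈ $22.7903 each)
Total COGS = $1,986.91 + $13,390.65 + $8,294.98 = $23,672.54
Ending inventory (cost pool remaining) = $9,594.71

COGS = $23,672.54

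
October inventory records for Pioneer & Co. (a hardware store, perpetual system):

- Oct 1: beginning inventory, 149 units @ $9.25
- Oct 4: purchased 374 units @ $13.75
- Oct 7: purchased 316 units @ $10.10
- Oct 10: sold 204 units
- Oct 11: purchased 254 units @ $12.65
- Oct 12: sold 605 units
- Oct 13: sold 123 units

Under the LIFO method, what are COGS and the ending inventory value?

COGS = $11,382.20; ending inventory = $1,543.25

Oct 10, 204 sold [LIFO — newest first]: 204 @ $10.10 = $2,060.40
Oct 12, 605 sold [LIFO — newest first]: 254 @ $12.65 + 112 @ $10.10 + 239 @ $13.75 = $7,630.55
Oct 13, 123 sold [LIFO — newest first]: 123 @ $13.75 = $1,691.25
Total COGS = $2,060.40 + $7,630.55 + $1,691.25 = $11,382.20
Ending inventory: 149 @ $9.25 + 12 @ $13.75 = $1,543.25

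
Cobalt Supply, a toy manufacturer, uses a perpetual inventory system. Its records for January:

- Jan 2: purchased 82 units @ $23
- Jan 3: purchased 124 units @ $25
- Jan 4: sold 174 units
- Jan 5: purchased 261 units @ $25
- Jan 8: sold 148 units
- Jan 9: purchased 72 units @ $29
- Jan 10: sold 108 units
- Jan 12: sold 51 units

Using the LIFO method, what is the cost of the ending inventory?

Ending inventory = $1,386

Jan 4, 174 sold [LIFO — newest first]: 124 @ $25 + 50 @ $23 = $4,250
Jan 8, 148 sold [LIFO — newest first]: 148 @ $25 = $3,700
Jan 10, 108 sold [LIFO — newest first]: 72 @ $29 + 36 @ $25 = $2,988
Jan 12, 51 sold [LIFO — newest first]: 51 @ $25 = $1,275
Total COGS = $4,250 + $3,700 + $2,988 + $1,275 = $12,213
Ending inventory: 32 @ $23 + 26 @ $25 = $1,386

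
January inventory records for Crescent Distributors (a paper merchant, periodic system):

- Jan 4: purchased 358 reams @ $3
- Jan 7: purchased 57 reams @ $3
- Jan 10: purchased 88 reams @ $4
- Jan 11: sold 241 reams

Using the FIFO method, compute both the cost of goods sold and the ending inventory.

Jan 11, 241 sold [FIFO — oldest first]: 241 @ $3 = $723
Ending inventory: 117 @ $3 + 57 @ $3 + 88 @ $4 = $874

COGS = $723; ending inventory = $874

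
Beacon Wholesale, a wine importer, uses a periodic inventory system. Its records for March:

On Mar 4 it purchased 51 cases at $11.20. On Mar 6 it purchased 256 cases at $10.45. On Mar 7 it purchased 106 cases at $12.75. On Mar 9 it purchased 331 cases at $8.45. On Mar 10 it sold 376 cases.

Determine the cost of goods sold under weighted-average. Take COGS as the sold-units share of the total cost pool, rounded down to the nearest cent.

Mar 10, sell 376: 376/744 × $7,394.85 → $3,737.18
Ending inventory (cost pool remaining) = $3,657.67

COGS = $3,737.18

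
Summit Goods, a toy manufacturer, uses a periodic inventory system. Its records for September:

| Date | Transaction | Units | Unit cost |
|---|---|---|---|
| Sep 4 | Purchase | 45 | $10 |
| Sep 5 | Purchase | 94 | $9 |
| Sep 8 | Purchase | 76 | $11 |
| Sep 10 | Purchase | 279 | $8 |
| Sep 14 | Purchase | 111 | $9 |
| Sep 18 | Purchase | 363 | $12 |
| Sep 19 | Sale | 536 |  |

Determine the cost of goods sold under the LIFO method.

COGS = $5,851

Sep 19, 536 sold [LIFO — newest first]: 363 @ $12 + 111 @ $9 + 62 @ $8 = $5,851
Ending inventory: 45 @ $10 + 94 @ $9 + 76 @ $11 + 217 @ $8 = $3,868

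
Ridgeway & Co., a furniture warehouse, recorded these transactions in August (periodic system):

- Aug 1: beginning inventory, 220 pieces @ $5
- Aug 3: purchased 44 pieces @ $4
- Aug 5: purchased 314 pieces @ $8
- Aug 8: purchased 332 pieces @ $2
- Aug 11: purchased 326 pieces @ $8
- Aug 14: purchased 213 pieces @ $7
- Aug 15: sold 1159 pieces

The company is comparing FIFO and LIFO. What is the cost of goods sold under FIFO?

COGS = $6,444

FIFO COGS: 220 @ $5 + 44 @ $4 + 314 @ $8 + 332 @ $2 + 249 @ $8 = $6,444
LIFO COGS: 213 @ $7 + 326 @ $8 + 332 @ $2 + 288 @ $8 = $7,067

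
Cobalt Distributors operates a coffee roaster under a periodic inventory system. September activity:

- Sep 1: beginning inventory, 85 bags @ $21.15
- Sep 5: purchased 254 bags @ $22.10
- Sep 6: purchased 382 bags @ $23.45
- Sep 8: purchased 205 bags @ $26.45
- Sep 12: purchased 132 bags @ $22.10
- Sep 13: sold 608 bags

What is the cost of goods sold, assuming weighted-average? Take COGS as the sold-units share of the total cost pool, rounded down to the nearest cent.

Sep 13, sell 608: 608/1058 × $24,708.50 → $14,199.21
Ending inventory (cost pool remaining) = $10,509.29

COGS = $14,199.21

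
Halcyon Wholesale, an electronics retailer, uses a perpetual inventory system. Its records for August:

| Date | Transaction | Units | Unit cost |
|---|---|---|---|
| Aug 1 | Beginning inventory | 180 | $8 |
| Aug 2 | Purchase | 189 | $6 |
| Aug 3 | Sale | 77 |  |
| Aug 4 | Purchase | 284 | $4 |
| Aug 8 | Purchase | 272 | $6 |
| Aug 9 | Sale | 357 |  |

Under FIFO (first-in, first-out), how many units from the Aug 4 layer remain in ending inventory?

219

Aug 3, 77 sold [FIFO — oldest first]: 77 @ $8 = $616
Aug 9, 357 sold [FIFO — oldest first]: 103 @ $8 + 189 @ $6 + 65 @ $4 = $2,218
Total COGS = $616 + $2,218 = $2,834
Ending inventory: 219 @ $4 + 272 @ $6 = $2,508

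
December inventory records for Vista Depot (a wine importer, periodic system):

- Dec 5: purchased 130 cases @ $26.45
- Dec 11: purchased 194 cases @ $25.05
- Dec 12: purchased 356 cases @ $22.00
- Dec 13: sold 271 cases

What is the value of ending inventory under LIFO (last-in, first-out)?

Dec 13, 271 sold [LIFO — newest first]: 271 @ $22.00 = $5,962.00
Ending inventory: 130 @ $26.45 + 194 @ $25.05 + 85 @ $22.00 = $10,168.20

Ending inventory = $10,168.20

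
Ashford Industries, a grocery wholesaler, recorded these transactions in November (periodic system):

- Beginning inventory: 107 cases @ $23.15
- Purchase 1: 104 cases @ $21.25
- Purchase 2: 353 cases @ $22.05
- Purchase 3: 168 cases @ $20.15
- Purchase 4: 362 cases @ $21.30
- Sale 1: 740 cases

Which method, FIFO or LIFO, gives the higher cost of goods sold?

FIFO

FIFO COGS: 107 @ $23.15 + 104 @ $21.25 + 353 @ $22.05 + 168 @ $20.15 + 8 @ $21.30 = $16,026.30
LIFO COGS: 362 @ $21.30 + 168 @ $20.15 + 210 @ $22.05 = $15,726.30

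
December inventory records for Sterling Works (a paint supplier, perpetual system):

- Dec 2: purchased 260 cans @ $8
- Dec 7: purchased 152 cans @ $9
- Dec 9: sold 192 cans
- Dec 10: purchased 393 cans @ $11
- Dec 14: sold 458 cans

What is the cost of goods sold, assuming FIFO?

COGS = $6,066

Dec 9, 192 sold [FIFO — oldest first]: 192 @ $8 = $1,536
Dec 14, 458 sold [FIFO — oldest first]: 68 @ $8 + 152 @ $9 + 238 @ $11 = $4,530
Total COGS = $1,536 + $4,530 = $6,066
Ending inventory: 155 @ $11 = $1,705
Check: goods available $7,771 = COGS $6,066 + ending $1,705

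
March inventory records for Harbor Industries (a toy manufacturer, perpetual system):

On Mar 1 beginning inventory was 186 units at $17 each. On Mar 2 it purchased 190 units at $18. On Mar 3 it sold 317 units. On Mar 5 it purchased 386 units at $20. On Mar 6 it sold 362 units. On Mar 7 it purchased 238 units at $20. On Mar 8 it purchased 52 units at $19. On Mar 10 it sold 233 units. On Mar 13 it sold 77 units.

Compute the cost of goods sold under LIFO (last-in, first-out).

Mar 3, 317 sold [LIFO — newest first]: 190 @ $18 + 127 @ $17 = $5,579
Mar 6, 362 sold [LIFO — newest first]: 362 @ $20 = $7,240
Mar 10, 233 sold [LIFO — newest first]: 52 @ $19 + 181 @ $20 = $4,608
Mar 13, 77 sold [LIFO — newest first]: 57 @ $20 + 20 @ $20 = $1,540
Total COGS = $5,579 + $7,240 + $4,608 + $1,540 = $18,967
Ending inventory: 59 @ $17 + 4 @ $20 = $1,083
Check: goods available $20,050 = COGS $18,967 + ending $1,083

COGS = $18,967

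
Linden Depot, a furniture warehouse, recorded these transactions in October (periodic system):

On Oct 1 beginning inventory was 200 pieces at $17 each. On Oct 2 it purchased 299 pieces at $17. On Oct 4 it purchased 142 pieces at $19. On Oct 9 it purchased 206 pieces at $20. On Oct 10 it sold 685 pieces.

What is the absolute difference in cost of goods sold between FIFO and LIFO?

FIFO COGS: 200 @ $17 + 299 @ $17 + 142 @ $19 + 44 @ $20 = $12,061
LIFO COGS: 206 @ $20 + 142 @ $19 + 299 @ $17 + 38 @ $17 = $12,547
Difference = |$12,061 − $12,547| = $486

$486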